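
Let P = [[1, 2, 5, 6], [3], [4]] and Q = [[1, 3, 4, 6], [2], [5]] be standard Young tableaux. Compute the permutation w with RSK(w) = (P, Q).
4 1 3 5 2 6

Reverse the RSK construction: for i from n down to 1, find the cell of Q containing i, remove the entry at that cell from P, and reverse-bump it up through P; the value ejected from row 1 is w(i).

Step i=6: Q has 6 at row 1, column 4; remove that cell from P, ejecting 6. So w(6) = 6. P is now [[1, 2, 5], [3], [4]].
Step i=5: Q has 5 at row 3, column 1; remove 4 from row 3 of P and reverse-bump: 4 enters row 2 and ejects 3; 3 enters row 1 and ejects 2. So w(5) = 2. P is now [[1, 3, 5], [4]].
Step i=4: Q has 4 at row 1, column 3; remove that cell from P, ejecting 5. So w(4) = 5. P is now [[1, 3], [4]].
Step i=3: Q has 3 at row 1, column 2; remove that cell from P, ejecting 3. So w(3) = 3. P is now [[1], [4]].
Step i=2: Q has 2 at row 2, column 1; remove 4 from row 2 of P and reverse-bump: 4 enters row 1 and ejects 1. So w(2) = 1. P is now [[4]].
Step i=1: Q has 1 at row 1, column 1; remove that cell from P, ejecting 4. So w(1) = 4. P is now [].

So w = 4 1 3 5 2 6.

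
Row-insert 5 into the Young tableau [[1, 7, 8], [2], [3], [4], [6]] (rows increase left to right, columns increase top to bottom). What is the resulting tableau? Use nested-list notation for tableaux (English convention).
In row 1, 5 replaces 7 (the leftmost entry greater than 5); 7 is bumped to row 2. 7 is appended to row 2. The new tableau is [[1, 5, 8], [2, 7], [3], [4], [6]].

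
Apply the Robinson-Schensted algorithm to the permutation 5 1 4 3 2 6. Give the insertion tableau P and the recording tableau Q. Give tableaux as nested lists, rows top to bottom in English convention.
P = [[1, 2, 6], [3], [4], [5]], Q = [[1, 3, 6], [2], [4], [5]]

Insert each entry of the permutation into P by Schensted row insertion, recording in Q the position of each new cell.

Insert 5: appended to row 1. P = [[5]].
Insert 1: 1 bumps 5 from row 1; 5 starts row 2. P = [[1], [5]].
Insert 4: appended to row 1. P = [[1, 4], [5]].
Insert 3: 3 bumps 4 from row 1; 4 bumps 5 from row 2; 5 starts row 3. P = [[1, 3], [4], [5]].
Insert 2: 2 bumps 3 from row 1; 3 bumps 4 from row 2; 4 bumps 5 from row 3; 5 starts row 4. P = [[1, 2], [3], [4], [5]].
Insert 6: appended to row 1. P = [[1, 2, 6], [3], [4], [5]].

So P = [[1, 2, 6], [3], [4], [5]], Q = [[1, 3, 6], [2], [4], [5]].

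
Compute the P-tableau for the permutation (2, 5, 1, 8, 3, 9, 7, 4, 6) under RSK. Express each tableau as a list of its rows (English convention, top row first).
Insert 2: appended to row 1. P = [[2]].
Insert 5: appended to row 1. P = [[2, 5]].
Insert 1: 1 bumps 2 from row 1; 2 starts row 2. P = [[1, 5], [2]].
Insert 8: appended to row 1. P = [[1, 5, 8], [2]].
Insert 3: 3 bumps 5 from row 1; 5 appends to row 2. P = [[1, 3, 8], [2, 5]].
Insert 9: appended to row 1. P = [[1, 3, 8, 9], [2, 5]].
Insert 7: 7 bumps 8 from row 1; 8 appends to row 2. P = [[1, 3, 7, 9], [2, 5, 8]].
Insert 4: 4 bumps 7 from row 1; 7 bumps 8 from row 2; 8 starts row 3. P = [[1, 3, 4, 9], [2, 5, 7], [8]].
Insert 6: 6 bumps 9 from row 1; 9 appends to row 2. P = [[1, 3, 4, 6], [2, 5, 7, 9], [8]].

So P = [[1, 3, 4, 6], [2, 5, 7, 9], [8]].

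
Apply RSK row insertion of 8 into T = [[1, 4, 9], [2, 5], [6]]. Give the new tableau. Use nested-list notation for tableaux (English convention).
[[1, 4, 8], [2, 5, 9], [6]]

In row 1, 8 replaces 9 (the leftmost entry greater than 8); 9 is bumped to row 2. 9 is appended to row 2. The new tableau is [[1, 4, 8], [2, 5, 9], [6]].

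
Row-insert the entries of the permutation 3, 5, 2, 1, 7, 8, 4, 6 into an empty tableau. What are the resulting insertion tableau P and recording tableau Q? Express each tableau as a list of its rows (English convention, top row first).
P = [[1, 4, 6, 8], [2, 5, 7], [3]], Q = [[1, 2, 5, 6], [3, 7, 8], [4]]

Insert each entry of the permutation into P by Schensted row insertion, recording in Q the position of each new cell.

Insert 3: appended to row 1. P = [[3]].
Insert 5: appended to row 1. P = [[3, 5]].
Insert 2: 2 bumps 3 from row 1; 3 starts row 2. P = [[2, 5], [3]].
Insert 1: 1 bumps 2 from row 1; 2 bumps 3 from row 2; 3 starts row 3. P = [[1, 5], [2], [3]].
Insert 7: appended to row 1. P = [[1, 5, 7], [2], [3]].
Insert 8: appended to row 1. P = [[1, 5, 7, 8], [2], [3]].
Insert 4: 4 bumps 5 from row 1; 5 appends to row 2. P = [[1, 4, 7, 8], [2, 5], [3]].
Insert 6: 6 bumps 7 from row 1; 7 appends to row 2. P = [[1, 4, 6, 8], [2, 5, 7], [3]].

So P = [[1, 4, 6, 8], [2, 5, 7], [3]], Q = [[1, 2, 5, 6], [3, 7, 8], [4]].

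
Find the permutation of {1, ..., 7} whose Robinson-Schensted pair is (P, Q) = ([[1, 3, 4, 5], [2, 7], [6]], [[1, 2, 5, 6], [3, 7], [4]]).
2 6 3 1 4 7 5

Reverse the RSK construction: for i from n down to 1, find the cell of Q containing i, remove the entry at that cell from P, and reverse-bump it up through P; the value ejected from row 1 is w(i).

Step i=7: Q has 7 at row 2, column 2; remove 7 from row 2 of P and reverse-bump: 7 enters row 1 and ejects 5. So w(7) = 5. P is now [[1, 3, 4, 7], [2], [6]].
Step i=6: Q has 6 at row 1, column 4; remove that cell from P, ejecting 7. So w(6) = 7. P is now [[1, 3, 4], [2], [6]].
Step i=5: Q has 5 at row 1, column 3; remove that cell from P, ejecting 4. So w(5) = 4. P is now [[1, 3], [2], [6]].
Step i=4: Q has 4 at row 3, column 1; remove 6 from row 3 of P and reverse-bump: 6 enters row 2 and ejects 2; 2 enters row 1 and ejects 1. So w(4) = 1. P is now [[2, 3], [6]].
Step i=3: Q has 3 at row 2, column 1; remove 6 from row 2 of P and reverse-bump: 6 enters row 1 and ejects 3. So w(3) = 3. P is now [[2, 6]].
Step i=2: Q has 2 at row 1, column 2; remove that cell from P, ejecting 6. So w(2) = 6. P is now [[2]].
Step i=1: Q has 1 at row 1, column 1; remove that cell from P, ejecting 2. So w(1) = 2. P is now [].

So w = 2 6 3 1 4 7 5.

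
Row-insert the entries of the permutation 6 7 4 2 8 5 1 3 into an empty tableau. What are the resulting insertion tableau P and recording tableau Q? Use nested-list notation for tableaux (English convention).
P = [[1, 3, 8], [2, 5], [4, 7], [6]], Q = [[1, 2, 5], [3, 6], [4, 8], [7]]

Insert each entry of the permutation into P by Schensted row insertion, recording in Q the position of each new cell.

Insert 6: appended to row 1. P = [[6]].
Insert 7: appended to row 1. P = [[6, 7]].
Insert 4: 4 bumps 6 from row 1; 6 starts row 2. P = [[4, 7], [6]].
Insert 2: 2 bumps 4 from row 1; 4 bumps 6 from row 2; 6 starts row 3. P = [[2, 7], [4], [6]].
Insert 8: appended to row 1. P = [[2, 7, 8], [4], [6]].
Insert 5: 5 bumps 7 from row 1; 7 appends to row 2. P = [[2, 5, 8], [4, 7], [6]].
Insert 1: 1 bumps 2 from row 1; 2 bumps 4 from row 2; 4 bumps 6 from row 3; 6 starts row 4. P = [[1, 5, 8], [2, 7], [4], [6]].
Insert 3: 3 bumps 5 from row 1; 5 bumps 7 from row 2; 7 appends to row 3. P = [[1, 3, 8], [2, 5], [4, 7], [6]].

So P = [[1, 3, 8], [2, 5], [4, 7], [6]], Q = [[1, 2, 5], [3, 6], [4, 8], [7]].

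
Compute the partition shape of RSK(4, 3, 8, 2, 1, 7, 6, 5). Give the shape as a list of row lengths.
Row-insert each entry into an empty tableau.

After inserting 4: P = [[4]].
After inserting 3: P = [[3], [4]].
After inserting 8: P = [[3, 8], [4]].
After inserting 2: P = [[2, 8], [3], [4]].
After inserting 1: P = [[1, 8], [2], [3], [4]].
After inserting 7: P = [[1, 7], [2, 8], [3], [4]].
After inserting 6: P = [[1, 6], [2, 7], [3, 8], [4]].
After inserting 5: P = [[1, 5], [2, 6], [3, 7], [4, 8]].

The final insertion tableau P = [[1, 5], [2, 6], [3, 7], [4, 8]] has shape [2, 2, 2, 2].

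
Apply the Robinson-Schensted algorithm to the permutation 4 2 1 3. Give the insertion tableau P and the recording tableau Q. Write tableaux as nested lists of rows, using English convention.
P = [[1, 3], [2], [4]], Q = [[1, 4], [2], [3]]

Insert each entry of the permutation into P by Schensted row insertion, recording in Q the position of each new cell.

Insert 4: appended to row 1. P = [[4]].
Insert 2: 2 bumps 4 from row 1; 4 starts row 2. P = [[2], [4]].
Insert 1: 1 bumps 2 from row 1; 2 bumps 4 from row 2; 4 starts row 3. P = [[1], [2], [4]].
Insert 3: appended to row 1. P = [[1, 3], [2], [4]].

So P = [[1, 3], [2], [4]], Q = [[1, 4], [2], [3]].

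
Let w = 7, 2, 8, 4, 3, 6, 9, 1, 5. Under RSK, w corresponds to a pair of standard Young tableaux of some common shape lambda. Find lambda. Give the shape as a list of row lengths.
[4, 2, 2, 1]

Row-insert each entry into an empty tableau.

After inserting 7: P = [[7]].
After inserting 2: P = [[2], [7]].
After inserting 8: P = [[2, 8], [7]].
After inserting 4: P = [[2, 4], [7, 8]].
After inserting 3: P = [[2, 3], [4, 8], [7]].
After inserting 6: P = [[2, 3, 6], [4, 8], [7]].
After inserting 9: P = [[2, 3, 6, 9], [4, 8], [7]].
After inserting 1: P = [[1, 3, 6, 9], [2, 8], [4], [7]].
After inserting 5: P = [[1, 3, 5, 9], [2, 6], [4, 8], [7]].

The final insertion tableau P = [[1, 3, 5, 9], [2, 6], [4, 8], [7]] has shape [4, 2, 2, 1].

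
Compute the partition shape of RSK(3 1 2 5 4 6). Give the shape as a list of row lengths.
[4, 2]

RSK row insertion gives P = [[1, 2, 4, 6], [3, 5]], which has shape [4, 2].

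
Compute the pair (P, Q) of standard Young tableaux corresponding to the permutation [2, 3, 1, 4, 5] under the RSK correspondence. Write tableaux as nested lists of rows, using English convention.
P = [[1, 3, 4, 5], [2]], Q = [[1, 2, 4, 5], [3]]

Insert each entry of the permutation into P by Schensted row insertion, recording in Q the position of each new cell.

After inserting 2: P = [[2]].
After inserting 3: P = [[2, 3]].
After inserting 1: P = [[1, 3], [2]].
After inserting 4: P = [[1, 3, 4], [2]].
After inserting 5: P = [[1, 3, 4, 5], [2]].

So P = [[1, 3, 4, 5], [2]], Q = [[1, 2, 4, 5], [3]].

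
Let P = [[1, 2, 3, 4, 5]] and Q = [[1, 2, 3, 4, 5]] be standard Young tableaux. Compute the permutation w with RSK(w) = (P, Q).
1 2 3 4 5

Reverse the RSK construction: for i from n down to 1, find the cell of Q containing i, remove the entry at that cell from P, and reverse-bump it up through P; the value ejected from row 1 is w(i).

Step i=5: Q has 5 at row 1, column 5; remove that cell from P, ejecting 5. So w(5) = 5. P is now [[1, 2, 3, 4]].
Step i=4: Q has 4 at row 1, column 4; remove that cell from P, ejecting 4. So w(4) = 4. P is now [[1, 2, 3]].
Step i=3: Q has 3 at row 1, column 3; remove that cell from P, ejecting 3. So w(3) = 3. P is now [[1, 2]].
Step i=2: Q has 2 at row 1, column 2; remove that cell from P, ejecting 2. So w(2) = 2. P is now [[1]].
Step i=1: Q has 1 at row 1, column 1; remove that cell from P, ejecting 1. So w(1) = 1. P is now [].

So w = 1 2 3 4 5.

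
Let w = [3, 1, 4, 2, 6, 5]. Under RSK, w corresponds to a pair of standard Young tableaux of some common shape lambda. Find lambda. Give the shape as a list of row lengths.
Row-insert each entry into an empty tableau.

After inserting 3: P = [[3]].
After inserting 1: P = [[1], [3]].
After inserting 4: P = [[1, 4], [3]].
After inserting 2: P = [[1, 2], [3, 4]].
After inserting 6: P = [[1, 2, 6], [3, 4]].
After inserting 5: P = [[1, 2, 5], [3, 4, 6]].

The final insertion tableau P = [[1, 2, 5], [3, 4, 6]] has shape [3, 3].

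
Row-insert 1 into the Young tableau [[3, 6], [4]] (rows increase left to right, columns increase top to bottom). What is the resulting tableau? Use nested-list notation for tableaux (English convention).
In row 1, 1 replaces 3 (the leftmost entry greater than 1); 3 is bumped to row 2. In row 2, 3 replaces 4 (the leftmost entry greater than 3); 4 is bumped to row 3. 4 starts a new row 3. The new tableau is [[1, 6], [3], [4]].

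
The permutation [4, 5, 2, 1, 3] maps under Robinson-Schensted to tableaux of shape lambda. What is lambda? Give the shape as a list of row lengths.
Row-insert each entry into an empty tableau.

After inserting 4: P = [[4]].
After inserting 5: P = [[4, 5]].
After inserting 2: P = [[2, 5], [4]].
After inserting 1: P = [[1, 5], [2], [4]].
After inserting 3: P = [[1, 3], [2, 5], [4]].

The final insertion tableau P = [[1, 3], [2, 5], [4]] has shape [2, 2, 1].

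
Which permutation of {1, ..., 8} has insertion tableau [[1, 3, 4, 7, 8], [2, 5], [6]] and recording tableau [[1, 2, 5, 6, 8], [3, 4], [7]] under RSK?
Reverse the RSK construction: for i from n down to 1, find the cell of Q containing i, remove the entry at that cell from P, and reverse-bump it up through P; the value ejected from row 1 is w(i).

Step i=8: Q has 8 at row 1, column 5; remove that cell from P, ejecting 8. So w(8) = 8. P is now [[1, 3, 4, 7], [2, 5], [6]].
Step i=7: Q has 7 at row 3, column 1; remove 6 from row 3 of P and reverse-bump: 6 enters row 2 and ejects 5; 5 enters row 1 and ejects 4. So w(7) = 4. P is now [[1, 3, 5, 7], [2, 6]].
Step i=6: Q has 6 at row 1, column 4; remove that cell from P, ejecting 7. So w(6) = 7. P is now [[1, 3, 5], [2, 6]].
Step i=5: Q has 5 at row 1, column 3; remove that cell from P, ejecting 5. So w(5) = 5. P is now [[1, 3], [2, 6]].
Step i=4: Q has 4 at row 2, column 2; remove 6 from row 2 of P and reverse-bump: 6 enters row 1 and ejects 3. So w(4) = 3. P is now [[1, 6], [2]].
Step i=3: Q has 3 at row 2, column 1; remove 2 from row 2 of P and reverse-bump: 2 enters row 1 and ejects 1. So w(3) = 1. P is now [[2, 6]].
Step i=2: Q has 2 at row 1, column 2; remove that cell from P, ejecting 6. So w(2) = 6. P is now [[2]].
Step i=1: Q has 1 at row 1, column 1; remove that cell from P, ejecting 2. So w(1) = 2. P is now [].

So w = 2 6 1 3 5 7 4 8.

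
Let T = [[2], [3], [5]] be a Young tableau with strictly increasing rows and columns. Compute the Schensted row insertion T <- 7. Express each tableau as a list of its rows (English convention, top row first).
[[2, 7], [3], [5]]

7 is larger than every entry of row 1, so it is appended to row 1. The new tableau is [[2, 7], [3], [5]].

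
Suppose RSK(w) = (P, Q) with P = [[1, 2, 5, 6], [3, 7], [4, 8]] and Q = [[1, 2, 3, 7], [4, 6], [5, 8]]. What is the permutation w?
1 4 8 3 2 5 7 6

Reverse RSK: for i = n, n-1, ..., 1, locate i in Q, remove the corresponding corner cell from P, and reverse-bump its entry up through P; the value ejected from row 1 is w(i).

So w = 1 4 8 3 2 5 7 6.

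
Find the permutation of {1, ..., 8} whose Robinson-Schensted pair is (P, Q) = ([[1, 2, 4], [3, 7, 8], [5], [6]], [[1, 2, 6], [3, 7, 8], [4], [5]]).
6 7 5 3 1 8 2 4

Reverse the RSK construction: for i from n down to 1, find the cell of Q containing i, remove the entry at that cell from P, and reverse-bump it up through P; the value ejected from row 1 is w(i).

Step i=8: Q has 8 at row 2, column 3; remove 8 from row 2 of P and reverse-bump: 8 enters row 1 and ejects 4. So w(8) = 4. P is now [[1, 2, 8], [3, 7], [5], [6]].
Step i=7: Q has 7 at row 2, column 2; remove 7 from row 2 of P and reverse-bump: 7 enters row 1 and ejects 2. So w(7) = 2. P is now [[1, 7, 8], [3], [5], [6]].
Step i=6: Q has 6 at row 1, column 3; remove that cell from P, ejecting 8. So w(6) = 8. P is now [[1, 7], [3], [5], [6]].
Step i=5: Q has 5 at row 4, column 1; remove 6 from row 4 of P and reverse-bump: 6 enters row 3 and ejects 5; 5 enters row 2 and ejects 3; 3 enters row 1 and ejects 1. So w(5) = 1. P is now [[3, 7], [5], [6]].
Step i=4: Q has 4 at row 3, column 1; remove 6 from row 3 of P and reverse-bump: 6 enters row 2 and ejects 5; 5 enters row 1 and ejects 3. So w(4) = 3. P is now [[5, 7], [6]].
Step i=3: Q has 3 at row 2, column 1; remove 6 from row 2 of P and reverse-bump: 6 enters row 1 and ejects 5. So w(3) = 5. P is now [[6, 7]].
Step i=2: Q has 2 at row 1, column 2; remove that cell from P, ejecting 7. So w(2) = 7. P is now [[6]].
Step i=1: Q has 1 at row 1, column 1; remove that cell from P, ejecting 6. So w(1) = 6. P is now [].

So w = 6 7 5 3 1 8 2 4.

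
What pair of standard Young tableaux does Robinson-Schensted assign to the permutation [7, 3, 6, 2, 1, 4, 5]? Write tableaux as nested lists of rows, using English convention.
Insert each entry of the permutation into P by Schensted row insertion, recording in Q the position of each new cell.

Insert 7: appended to row 1. P = [[7]].
Insert 3: 3 bumps 7 from row 1; 7 starts row 2. P = [[3], [7]].
Insert 6: appended to row 1. P = [[3, 6], [7]].
Insert 2: 2 bumps 3 from row 1; 3 bumps 7 from row 2; 7 starts row 3. P = [[2, 6], [3], [7]].
Insert 1: 1 bumps 2 from row 1; 2 bumps 3 from row 2; 3 bumps 7 from row 3; 7 starts row 4. P = [[1, 6], [2], [3], [7]].
Insert 4: 4 bumps 6 from row 1; 6 appends to row 2. P = [[1, 4], [2, 6], [3], [7]].
Insert 5: appended to row 1. P = [[1, 4, 5], [2, 6], [3], [7]].

So P = [[1, 4, 5], [2, 6], [3], [7]], Q = [[1, 3, 7], [2, 6], [4], [5]].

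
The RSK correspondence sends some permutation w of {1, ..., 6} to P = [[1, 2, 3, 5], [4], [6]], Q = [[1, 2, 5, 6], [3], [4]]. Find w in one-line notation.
1 6 4 2 3 5

Reverse the RSK construction: for i from n down to 1, find the cell of Q containing i, remove the entry at that cell from P, and reverse-bump it up through P; the value ejected from row 1 is w(i).

Step i=6: Q has 6 at row 1, column 4; remove that cell from P, ejecting 5. So w(6) = 5. P is now [[1, 2, 3], [4], [6]].
Step i=5: Q has 5 at row 1, column 3; remove that cell from P, ejecting 3. So w(5) = 3. P is now [[1, 2], [4], [6]].
Step i=4: Q has 4 at row 3, column 1; remove 6 from row 3 of P and reverse-bump: 6 enters row 2 and ejects 4; 4 enters row 1 and ejects 2. So w(4) = 2. P is now [[1, 4], [6]].
Step i=3: Q has 3 at row 2, column 1; remove 6 from row 2 of P and reverse-bump: 6 enters row 1 and ejects 4. So w(3) = 4. P is now [[1, 6]].
Step i=2: Q has 2 at row 1, column 2; remove that cell from P, ejecting 6. So w(2) = 6. P is now [[1]].
Step i=1: Q has 1 at row 1, column 1; remove that cell from P, ejecting 1. So w(1) = 1. P is now [].

So w = 1 6 4 2 3 5.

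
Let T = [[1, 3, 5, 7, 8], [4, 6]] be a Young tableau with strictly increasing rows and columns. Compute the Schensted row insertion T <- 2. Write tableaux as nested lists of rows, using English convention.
In row 1, 2 replaces 3 (the leftmost entry greater than 2); 3 is bumped to row 2. In row 2, 3 replaces 4 (the leftmost entry greater than 3); 4 is bumped to row 3. 4 starts a new row 3. The new tableau is [[1, 2, 5, 7, 8], [3, 6], [4]].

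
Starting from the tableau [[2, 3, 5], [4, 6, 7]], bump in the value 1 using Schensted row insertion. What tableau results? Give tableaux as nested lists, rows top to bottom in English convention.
[[1, 3, 5], [2, 6, 7], [4]]

In row 1, 1 replaces 2 (the leftmost entry greater than 1); 2 is bumped to row 2. In row 2, 2 replaces 4 (the leftmost entry greater than 2); 4 is bumped to row 3. 4 starts a new row 3. The new tableau is [[1, 3, 5], [2, 6, 7], [4]].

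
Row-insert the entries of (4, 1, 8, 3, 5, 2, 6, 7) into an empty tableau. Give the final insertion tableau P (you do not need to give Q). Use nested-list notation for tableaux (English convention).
Insert 4: appended to row 1. P = [[4]].
Insert 1: 1 bumps 4 from row 1; 4 starts row 2. P = [[1], [4]].
Insert 8: appended to row 1. P = [[1, 8], [4]].
Insert 3: 3 bumps 8 from row 1; 8 appends to row 2. P = [[1, 3], [4, 8]].
Insert 5: appended to row 1. P = [[1, 3, 5], [4, 8]].
Insert 2: 2 bumps 3 from row 1; 3 bumps 4 from row 2; 4 starts row 3. P = [[1, 2, 5], [3, 8], [4]].
Insert 6: appended to row 1. P = [[1, 2, 5, 6], [3, 8], [4]].
Insert 7: appended to row 1. P = [[1, 2, 5, 6, 7], [3, 8], [4]].

So P = [[1, 2, 5, 6, 7], [3, 8], [4]].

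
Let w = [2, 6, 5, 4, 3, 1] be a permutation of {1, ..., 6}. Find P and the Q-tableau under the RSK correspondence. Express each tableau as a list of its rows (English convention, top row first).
P = [[1, 3], [2], [4], [5], [6]], Q = [[1, 2], [3], [4], [5], [6]]

Insert each entry of the permutation into P by Schensted row insertion, recording in Q the position of each new cell.

Insert 2: appended to row 1. P = [[2]], Q = [[1]].
Insert 6: appended to row 1. P = [[2, 6]], Q = [[1, 2]].
Insert 5: 5 bumps 6 from row 1; 6 starts row 2. P = [[2, 5], [6]], Q = [[1, 2], [3]].
Insert 4: 4 bumps 5 from row 1; 5 bumps 6 from row 2; 6 starts row 3. P = [[2, 4], [5], [6]], Q = [[1, 2], [3], [4]].
Insert 3: 3 bumps 4 from row 1; 4 bumps 5 from row 2; 5 bumps 6 from row 3; 6 starts row 4. P = [[2, 3], [4], [5], [6]], Q = [[1, 2], [3], [4], [5]].
Insert 1: 1 bumps 2 from row 1; 2 bumps 4 from row 2; 4 bumps 5 from row 3; 5 bumps 6 from row 4; 6 starts row 5. P = [[1, 3], [2], [4], [5], [6]], Q = [[1, 2], [3], [4], [5], [6]].

So P = [[1, 3], [2], [4], [5], [6]], Q = [[1, 2], [3], [4], [5], [6]].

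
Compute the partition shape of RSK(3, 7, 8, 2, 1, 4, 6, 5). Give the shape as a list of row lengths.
[3, 3, 2]

Row-insert each entry into an empty tableau.

After inserting 3: P = [[3]].
After inserting 7: P = [[3, 7]].
After inserting 8: P = [[3, 7, 8]].
After inserting 2: P = [[2, 7, 8], [3]].
After inserting 1: P = [[1, 7, 8], [2], [3]].
After inserting 4: P = [[1, 4, 8], [2, 7], [3]].
After inserting 6: P = [[1, 4, 6], [2, 7, 8], [3]].
After inserting 5: P = [[1, 4, 5], [2, 6, 8], [3, 7]].

The final insertion tableau P = [[1, 4, 5], [2, 6, 8], [3, 7]] has shape [3, 3, 2].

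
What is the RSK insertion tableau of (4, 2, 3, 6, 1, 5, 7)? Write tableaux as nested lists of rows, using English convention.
P = [[1, 3, 5, 7], [2, 6], [4]]

Insert 4: appended to row 1. P = [[4]].
Insert 2: 2 bumps 4 from row 1; 4 starts row 2. P = [[2], [4]].
Insert 3: appended to row 1. P = [[2, 3], [4]].
Insert 6: appended to row 1. P = [[2, 3, 6], [4]].
Insert 1: 1 bumps 2 from row 1; 2 bumps 4 from row 2; 4 starts row 3. P = [[1, 3, 6], [2], [4]].
Insert 5: 5 bumps 6 from row 1; 6 appends to row 2. P = [[1, 3, 5], [2, 6], [4]].
Insert 7: appended to row 1. P = [[1, 3, 5, 7], [2, 6], [4]].

So P = [[1, 3, 5, 7], [2, 6], [4]].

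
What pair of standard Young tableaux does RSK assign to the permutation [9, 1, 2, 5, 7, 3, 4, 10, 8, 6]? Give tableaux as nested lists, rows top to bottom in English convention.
Insert each entry of the permutation into P by Schensted row insertion, recording in Q the position of each new cell.

Insert 9: appended to row 1. P = [[9]].
Insert 1: 1 bumps 9 from row 1; 9 starts row 2. P = [[1], [9]].
Insert 2: appended to row 1. P = [[1, 2], [9]].
Insert 5: appended to row 1. P = [[1, 2, 5], [9]].
Insert 7: appended to row 1. P = [[1, 2, 5, 7], [9]].
Insert 3: 3 bumps 5 from row 1; 5 bumps 9 from row 2; 9 starts row 3. P = [[1, 2, 3, 7], [5], [9]].
Insert 4: 4 bumps 7 from row 1; 7 appends to row 2. P = [[1, 2, 3, 4], [5, 7], [9]].
Insert 10: appended to row 1. P = [[1, 2, 3, 4, 10], [5, 7], [9]].
Insert 8: 8 bumps 10 from row 1; 10 appends to row 2. P = [[1, 2, 3, 4, 8], [5, 7, 10], [9]].
Insert 6: 6 bumps 8 from row 1; 8 bumps 10 from row 2; 10 appends to row 3. P = [[1, 2, 3, 4, 6], [5, 7, 8], [9, 10]].

So P = [[1, 2, 3, 4, 6], [5, 7, 8], [9, 10]], Q = [[1, 3, 4, 5, 8], [2, 7, 9], [6, 10]].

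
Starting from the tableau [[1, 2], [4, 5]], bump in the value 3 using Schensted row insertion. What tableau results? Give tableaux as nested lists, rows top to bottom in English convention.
[[1, 2, 3], [4, 5]]

3 is larger than every entry of row 1, so it is appended to row 1. The new tableau is [[1, 2, 3], [4, 5]].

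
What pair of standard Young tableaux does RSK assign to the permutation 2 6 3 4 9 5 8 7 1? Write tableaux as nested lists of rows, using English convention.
Insert each entry of the permutation into P by Schensted row insertion, recording in Q the position of each new cell.

Insert 2: appended to row 1. P = [[2]], Q = [[1]].
Insert 6: appended to row 1. P = [[2, 6]], Q = [[1, 2]].
Insert 3: 3 bumps 6 from row 1; 6 starts row 2. P = [[2, 3], [6]], Q = [[1, 2], [3]].
Insert 4: appended to row 1. P = [[2, 3, 4], [6]], Q = [[1, 2, 4], [3]].
Insert 9: appended to row 1. P = [[2, 3, 4, 9], [6]], Q = [[1, 2, 4, 5], [3]].
Insert 5: 5 bumps 9 from row 1; 9 appends to row 2. P = [[2, 3, 4, 5], [6, 9]], Q = [[1, 2, 4, 5], [3, 6]].
Insert 8: appended to row 1. P = [[2, 3, 4, 5, 8], [6, 9]], Q = [[1, 2, 4, 5, 7], [3, 6]].
Insert 7: 7 bumps 8 from row 1; 8 bumps 9 from row 2; 9 starts row 3. P = [[2, 3, 4, 5, 7], [6, 8], [9]], Q = [[1, 2, 4, 5, 7], [3, 6], [8]].
Insert 1: 1 bumps 2 from row 1; 2 bumps 6 from row 2; 6 bumps 9 from row 3; 9 starts row 4. P = [[1, 3, 4, 5, 7], [2, 8], [6], [9]], Q = [[1, 2, 4, 5, 7], [3, 6], [8], [9]].

So P = [[1, 3, 4, 5, 7], [2, 8], [6], [9]], Q = [[1, 2, 4, 5, 7], [3, 6], [8], [9]].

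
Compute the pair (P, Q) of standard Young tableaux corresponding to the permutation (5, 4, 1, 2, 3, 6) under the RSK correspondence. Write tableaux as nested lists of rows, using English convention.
P = [[1, 2, 3, 6], [4], [5]], Q = [[1, 4, 5, 6], [2], [3]]

Insert each entry of the permutation into P by Schensted row insertion, recording in Q the position of each new cell.

Insert 5: appended to row 1. P = [[5]], Q = [[1]].
Insert 4: 4 bumps 5 from row 1; 5 starts row 2. P = [[4], [5]], Q = [[1], [2]].
Insert 1: 1 bumps 4 from row 1; 4 bumps 5 from row 2; 5 starts row 3. P = [[1], [4], [5]], Q = [[1], [2], [3]].
Insert 2: appended to row 1. P = [[1, 2], [4], [5]], Q = [[1, 4], [2], [3]].
Insert 3: appended to row 1. P = [[1, 2, 3], [4], [5]], Q = [[1, 4, 5], [2], [3]].
Insert 6: appended to row 1. P = [[1, 2, 3, 6], [4], [5]], Q = [[1, 4, 5, 6], [2], [3]].

So P = [[1, 2, 3, 6], [4], [5]], Q = [[1, 4, 5, 6], [2], [3]].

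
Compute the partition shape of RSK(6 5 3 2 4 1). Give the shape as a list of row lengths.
Row-insert each entry into an empty tableau.

After inserting 6: P = [[6]].
After inserting 5: P = [[5], [6]].
After inserting 3: P = [[3], [5], [6]].
After inserting 2: P = [[2], [3], [5], [6]].
After inserting 4: P = [[2, 4], [3], [5], [6]].
After inserting 1: P = [[1, 4], [2], [3], [5], [6]].

The final insertion tableau P = [[1, 4], [2], [3], [5], [6]] has shape [2, 1, 1, 1, 1].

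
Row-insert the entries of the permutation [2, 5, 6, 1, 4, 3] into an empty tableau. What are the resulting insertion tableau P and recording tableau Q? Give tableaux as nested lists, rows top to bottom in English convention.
Insert each entry of the permutation into P by Schensted row insertion, recording in Q the position of each new cell.

Insert 2: appended to row 1. P = [[2]].
Insert 5: appended to row 1. P = [[2, 5]].
Insert 6: appended to row 1. P = [[2, 5, 6]].
Insert 1: 1 bumps 2 from row 1; 2 starts row 2. P = [[1, 5, 6], [2]].
Insert 4: 4 bumps 5 from row 1; 5 appends to row 2. P = [[1, 4, 6], [2, 5]].
Insert 3: 3 bumps 4 from row 1; 4 bumps 5 from row 2; 5 starts row 3. P = [[1, 3, 6], [2, 4], [5]].

So P = [[1, 3, 6], [2, 4], [5]], Q = [[1, 2, 3], [4, 5], [6]].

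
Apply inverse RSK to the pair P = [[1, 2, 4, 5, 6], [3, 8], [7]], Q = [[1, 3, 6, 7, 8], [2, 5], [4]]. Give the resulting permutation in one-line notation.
7 3 8 1 2 4 5 6

Reverse the RSK construction: for i from n down to 1, find the cell of Q containing i, remove the entry at that cell from P, and reverse-bump it up through P; the value ejected from row 1 is w(i).

Step i=8: Q has 8 at row 1, column 5; remove that cell from P, ejecting 6. So w(8) = 6. P is now [[1, 2, 4, 5], [3, 8], [7]].
Step i=7: Q has 7 at row 1, column 4; remove that cell from P, ejecting 5. So w(7) = 5. P is now [[1, 2, 4], [3, 8], [7]].
Step i=6: Q has 6 at row 1, column 3; remove that cell from P, ejecting 4. So w(6) = 4. P is now [[1, 2], [3, 8], [7]].
Step i=5: Q has 5 at row 2, column 2; remove 8 from row 2 of P and reverse-bump: 8 enters row 1 and ejects 2. So w(5) = 2. P is now [[1, 8], [3], [7]].
Step i=4: Q has 4 at row 3, column 1; remove 7 from row 3 of P and reverse-bump: 7 enters row 2 and ejects 3; 3 enters row 1 and ejects 1. So w(4) = 1. P is now [[3, 8], [7]].
Step i=3: Q has 3 at row 1, column 2; remove that cell from P, ejecting 8. So w(3) = 8. P is now [[3], [7]].
Step i=2: Q has 2 at row 2, column 1; remove 7 from row 2 of P and reverse-bump: 7 enters row 1 and ejects 3. So w(2) = 3. P is now [[7]].
Step i=1: Q has 1 at row 1, column 1; remove that cell from P, ejecting 7. So w(1) = 7. P is now [].

So w = 7 3 8 1 2 4 5 6.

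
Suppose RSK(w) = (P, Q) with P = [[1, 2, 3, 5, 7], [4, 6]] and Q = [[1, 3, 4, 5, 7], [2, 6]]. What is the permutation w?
4 1 2 3 6 5 7

Reverse the RSK construction: for i from n down to 1, find the cell of Q containing i, remove the entry at that cell from P, and reverse-bump it up through P; the value ejected from row 1 is w(i).

Step i=7: Q has 7 at row 1, column 5; remove that cell from P, ejecting 7. So w(7) = 7. P is now [[1, 2, 3, 5], [4, 6]].
Step i=6: Q has 6 at row 2, column 2; remove 6 from row 2 of P and reverse-bump: 6 enters row 1 and ejects 5. So w(6) = 5. P is now [[1, 2, 3, 6], [4]].
Step i=5: Q has 5 at row 1, column 4; remove that cell from P, ejecting 6. So w(5) = 6. P is now [[1, 2, 3], [4]].
Step i=4: Q has 4 at row 1, column 3; remove that cell from P, ejecting 3. So w(4) = 3. P is now [[1, 2], [4]].
Step i=3: Q has 3 at row 1, column 2; remove that cell from P, ejecting 2. So w(3) = 2. P is now [[1], [4]].
Step i=2: Q has 2 at row 2, column 1; remove 4 from row 2 of P and reverse-bump: 4 enters row 1 and ejects 1. So w(2) = 1. P is now [[4]].
Step i=1: Q has 1 at row 1, column 1; remove that cell from P, ejecting 4. So w(1) = 4. P is now [].

So w = 4 1 2 3 6 5 7.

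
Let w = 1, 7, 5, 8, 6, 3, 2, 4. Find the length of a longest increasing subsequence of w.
3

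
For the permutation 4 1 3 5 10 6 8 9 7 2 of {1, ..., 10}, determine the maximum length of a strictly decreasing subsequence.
4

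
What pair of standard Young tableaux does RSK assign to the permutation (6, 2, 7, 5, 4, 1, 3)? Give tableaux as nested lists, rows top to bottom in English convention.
P = [[1, 3], [2, 4], [5, 7], [6]], Q = [[1, 3], [2, 4], [5, 7], [6]]

Insert each entry of the permutation into P by Schensted row insertion, recording in Q the position of each new cell.

Insert 6: appended to row 1. P = [[6]].
Insert 2: 2 bumps 6 from row 1; 6 starts row 2. P = [[2], [6]].
Insert 7: appended to row 1. P = [[2, 7], [6]].
Insert 5: 5 bumps 7 from row 1; 7 appends to row 2. P = [[2, 5], [6, 7]].
Insert 4: 4 bumps 5 from row 1; 5 bumps 6 from row 2; 6 starts row 3. P = [[2, 4], [5, 7], [6]].
Insert 1: 1 bumps 2 from row 1; 2 bumps 5 from row 2; 5 bumps 6 from row 3; 6 starts row 4. P = [[1, 4], [2, 7], [5], [6]].
Insert 3: 3 bumps 4 from row 1; 4 bumps 7 from row 2; 7 appends to row 3. P = [[1, 3], [2, 4], [5, 7], [6]].

So P = [[1, 3], [2, 4], [5, 7], [6]], Q = [[1, 3], [2, 4], [5, 7], [6]].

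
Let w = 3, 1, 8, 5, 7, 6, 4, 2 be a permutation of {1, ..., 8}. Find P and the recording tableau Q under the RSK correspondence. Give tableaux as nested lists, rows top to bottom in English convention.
P = [[1, 2, 6], [3, 4], [5], [7], [8]], Q = [[1, 3, 5], [2, 4], [6], [7], [8]]

Insert each entry of the permutation into P by Schensted row insertion, recording in Q the position of each new cell.

Insert 3: appended to row 1. P = [[3]].
Insert 1: 1 bumps 3 from row 1; 3 starts row 2. P = [[1], [3]].
Insert 8: appended to row 1. P = [[1, 8], [3]].
Insert 5: 5 bumps 8 from row 1; 8 appends to row 2. P = [[1, 5], [3, 8]].
Insert 7: appended to row 1. P = [[1, 5, 7], [3, 8]].
Insert 6: 6 bumps 7 from row 1; 7 bumps 8 from row 2; 8 starts row 3. P = [[1, 5, 6], [3, 7], [8]].
Insert 4: 4 bumps 5 from row 1; 5 bumps 7 from row 2; 7 bumps 8 from row 3; 8 starts row 4. P = [[1, 4, 6], [3, 5], [7], [8]].
Insert 2: 2 bumps 4 from row 1; 4 bumps 5 from row 2; 5 bumps 7 from row 3; 7 bumps 8 from row 4; 8 starts row 5. P = [[1, 2, 6], [3, 4], [5], [7], [8]].

So P = [[1, 2, 6], [3, 4], [5], [7], [8]], Q = [[1, 3, 5], [2, 4], [6], [7], [8]].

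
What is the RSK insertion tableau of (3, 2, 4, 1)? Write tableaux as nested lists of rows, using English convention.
P = [[1, 4], [2], [3]]

Insert 3: appended to row 1. P = [[3]].
Insert 2: 2 bumps 3 from row 1; 3 starts row 2. P = [[2], [3]].
Insert 4: appended to row 1. P = [[2, 4], [3]].
Insert 1: 1 bumps 2 from row 1; 2 bumps 3 from row 2; 3 starts row 3. P = [[1, 4], [2], [3]].

So P = [[1, 4], [2], [3]].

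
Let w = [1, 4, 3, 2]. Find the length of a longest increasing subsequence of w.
2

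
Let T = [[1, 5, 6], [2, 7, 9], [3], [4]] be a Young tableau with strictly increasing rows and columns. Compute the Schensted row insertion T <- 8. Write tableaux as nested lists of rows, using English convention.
8 is larger than every entry of row 1, so it is appended to row 1. The new tableau is [[1, 5, 6, 8], [2, 7, 9], [3], [4]].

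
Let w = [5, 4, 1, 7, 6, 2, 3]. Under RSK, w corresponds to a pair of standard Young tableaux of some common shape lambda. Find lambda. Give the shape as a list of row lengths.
[3, 2, 2]

Row-insert each entry into an empty tableau.

After inserting 5: P = [[5]].
After inserting 4: P = [[4], [5]].
After inserting 1: P = [[1], [4], [5]].
After inserting 7: P = [[1, 7], [4], [5]].
After inserting 6: P = [[1, 6], [4, 7], [5]].
After inserting 2: P = [[1, 2], [4, 6], [5, 7]].
After inserting 3: P = [[1, 2, 3], [4, 6], [5, 7]].

The final insertion tableau P = [[1, 2, 3], [4, 6], [5, 7]] has shape [3, 2, 2].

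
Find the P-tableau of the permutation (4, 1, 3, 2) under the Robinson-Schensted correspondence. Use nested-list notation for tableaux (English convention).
P = [[1, 2], [3], [4]]

Insert 4: appended to row 1. P = [[4]].
Insert 1: 1 bumps 4 from row 1; 4 starts row 2. P = [[1], [4]].
Insert 3: appended to row 1. P = [[1, 3], [4]].
Insert 2: 2 bumps 3 from row 1; 3 bumps 4 from row 2; 4 starts row 3. P = [[1, 2], [3], [4]].

So P = [[1, 2], [3], [4]].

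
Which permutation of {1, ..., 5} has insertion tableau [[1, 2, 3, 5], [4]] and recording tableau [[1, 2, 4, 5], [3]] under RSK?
1 4 2 3 5

Reverse RSK: for i = n, n-1, ..., 1, locate i in Q, remove the corresponding corner cell from P, and reverse-bump its entry up through P; the value ejected from row 1 is w(i).

So w = 1 4 2 3 5.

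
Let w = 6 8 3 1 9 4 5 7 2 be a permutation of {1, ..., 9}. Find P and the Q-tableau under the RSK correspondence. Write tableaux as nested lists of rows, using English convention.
Insert each entry of the permutation into P by Schensted row insertion, recording in Q the position of each new cell.

Insert 6: appended to row 1. P = [[6]].
Insert 8: appended to row 1. P = [[6, 8]].
Insert 3: 3 bumps 6 from row 1; 6 starts row 2. P = [[3, 8], [6]].
Insert 1: 1 bumps 3 from row 1; 3 bumps 6 from row 2; 6 starts row 3. P = [[1, 8], [3], [6]].
Insert 9: appended to row 1. P = [[1, 8, 9], [3], [6]].
Insert 4: 4 bumps 8 from row 1; 8 appends to row 2. P = [[1, 4, 9], [3, 8], [6]].
Insert 5: 5 bumps 9 from row 1; 9 appends to row 2. P = [[1, 4, 5], [3, 8, 9], [6]].
Insert 7: appended to row 1. P = [[1, 4, 5, 7], [3, 8, 9], [6]].
Insert 2: 2 bumps 4 from row 1; 4 bumps 8 from row 2; 8 appends to row 3. P = [[1, 2, 5, 7], [3, 4, 9], [6, 8]].

So P = [[1, 2, 5, 7], [3, 4, 9], [6, 8]], Q = [[1, 2, 5, 8], [3, 6, 7], [4, 9]].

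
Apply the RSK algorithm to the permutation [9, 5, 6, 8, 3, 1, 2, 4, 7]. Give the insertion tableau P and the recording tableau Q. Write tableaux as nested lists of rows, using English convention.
Insert each entry of the permutation into P by Schensted row insertion, recording in Q the position of each new cell.

After inserting 9: P = [[9]].
After inserting 5: P = [[5], [9]].
After inserting 6: P = [[5, 6], [9]].
After inserting 8: P = [[5, 6, 8], [9]].
After inserting 3: P = [[3, 6, 8], [5], [9]].
After inserting 1: P = [[1, 6, 8], [3], [5], [9]].
After inserting 2: P = [[1, 2, 8], [3, 6], [5], [9]].
After inserting 4: P = [[1, 2, 4], [3, 6, 8], [5], [9]].
After inserting 7: P = [[1, 2, 4, 7], [3, 6, 8], [5], [9]].

So P = [[1, 2, 4, 7], [3, 6, 8], [5], [9]], Q = [[1, 3, 4, 9], [2, 7, 8], [5], [6]].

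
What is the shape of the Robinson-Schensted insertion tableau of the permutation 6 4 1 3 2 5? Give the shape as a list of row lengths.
[3, 1, 1, 1]

Row-insert each entry into an empty tableau.

After inserting 6: P = [[6]].
After inserting 4: P = [[4], [6]].
After inserting 1: P = [[1], [4], [6]].
After inserting 3: P = [[1, 3], [4], [6]].
After inserting 2: P = [[1, 2], [3], [4], [6]].
After inserting 5: P = [[1, 2, 5], [3], [4], [6]].

The final insertion tableau P = [[1, 2, 5], [3], [4], [6]] has shape [3, 1, 1, 1].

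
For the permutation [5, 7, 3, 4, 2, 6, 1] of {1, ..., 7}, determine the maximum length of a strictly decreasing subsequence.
4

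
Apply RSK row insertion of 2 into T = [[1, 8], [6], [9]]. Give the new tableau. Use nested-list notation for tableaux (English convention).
[[1, 2], [6, 8], [9]]

In row 1, 2 replaces 8 (the leftmost entry greater than 2); 8 is bumped to row 2. 8 is appended to row 2. The new tableau is [[1, 2], [6, 8], [9]].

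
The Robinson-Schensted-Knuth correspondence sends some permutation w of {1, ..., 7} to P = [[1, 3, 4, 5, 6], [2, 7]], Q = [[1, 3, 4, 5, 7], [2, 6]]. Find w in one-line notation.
Reverse the RSK construction: for i from n down to 1, find the cell of Q containing i, remove the entry at that cell from P, and reverse-bump it up through P; the value ejected from row 1 is w(i).

Step i=7: Q has 7 at row 1, column 5; remove that cell from P, ejecting 6. So w(7) = 6. P is now [[1, 3, 4, 5], [2, 7]].
Step i=6: Q has 6 at row 2, column 2; remove 7 from row 2 of P and reverse-bump: 7 enters row 1 and ejects 5. So w(6) = 5. P is now [[1, 3, 4, 7], [2]].
Step i=5: Q has 5 at row 1, column 4; remove that cell from P, ejecting 7. So w(5) = 7. P is now [[1, 3, 4], [2]].
Step i=4: Q has 4 at row 1, column 3; remove that cell from P, ejecting 4. So w(4) = 4. P is now [[1, 3], [2]].
Step i=3: Q has 3 at row 1, column 2; remove that cell from P, ejecting 3. So w(3) = 3. P is now [[1], [2]].
Step i=2: Q has 2 at row 2, column 1; remove 2 from row 2 of P and reverse-bump: 2 enters row 1 and ejects 1. So w(2) = 1. P is now [[2]].
Step i=1: Q has 1 at row 1, column 1; remove that cell from P, ejecting 2. So w(1) = 2. P is now [].

So w = 2 1 3 4 7 5 6.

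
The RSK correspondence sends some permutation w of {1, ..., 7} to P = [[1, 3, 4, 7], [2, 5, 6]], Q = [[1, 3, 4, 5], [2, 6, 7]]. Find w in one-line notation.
2 1 5 6 7 3 4

Reverse the RSK construction: for i from n down to 1, find the cell of Q containing i, remove the entry at that cell from P, and reverse-bump it up through P; the value ejected from row 1 is w(i).

Step i=7: Q has 7 at row 2, column 3; remove 6 from row 2 of P and reverse-bump: 6 enters row 1 and ejects 4. So w(7) = 4. P is now [[1, 3, 6, 7], [2, 5]].
Step i=6: Q has 6 at row 2, column 2; remove 5 from row 2 of P and reverse-bump: 5 enters row 1 and ejects 3. So w(6) = 3. P is now [[1, 5, 6, 7], [2]].
Step i=5: Q has 5 at row 1, column 4; remove that cell from P, ejecting 7. So w(5) = 7. P is now [[1, 5, 6], [2]].
Step i=4: Q has 4 at row 1, column 3; remove that cell from P, ejecting 6. So w(4) = 6. P is now [[1, 5], [2]].
Step i=3: Q has 3 at row 1, column 2; remove that cell from P, ejecting 5. So w(3) = 5. P is now [[1], [2]].
Step i=2: Q has 2 at row 2, column 1; remove 2 from row 2 of P and reverse-bump: 2 enters row 1 and ejects 1. So w(2) = 1. P is now [[2]].
Step i=1: Q has 1 at row 1, column 1; remove that cell from P, ejecting 2. So w(1) = 2. P is now [].

So w = 2 1 5 6 7 3 4.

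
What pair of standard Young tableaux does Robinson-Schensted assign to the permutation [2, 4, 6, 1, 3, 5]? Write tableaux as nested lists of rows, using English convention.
Insert each entry of the permutation into P by Schensted row insertion, recording in Q the position of each new cell.

Insert 2: appended to row 1. P = [[2]], Q = [[1]].
Insert 4: appended to row 1. P = [[2, 4]], Q = [[1, 2]].
Insert 6: appended to row 1. P = [[2, 4, 6]], Q = [[1, 2, 3]].
Insert 1: 1 bumps 2 from row 1; 2 starts row 2. P = [[1, 4, 6], [2]], Q = [[1, 2, 3], [4]].
Insert 3: 3 bumps 4 from row 1; 4 appends to row 2. P = [[1, 3, 6], [2, 4]], Q = [[1, 2, 3], [4, 5]].
Insert 5: 5 bumps 6 from row 1; 6 appends to row 2. P = [[1, 3, 5], [2, 4, 6]], Q = [[1, 2, 3], [4, 5, 6]].

So P = [[1, 3, 5], [2, 4, 6]], Q = [[1, 2, 3], [4, 5, 6]].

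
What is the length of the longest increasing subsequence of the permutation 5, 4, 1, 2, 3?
3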